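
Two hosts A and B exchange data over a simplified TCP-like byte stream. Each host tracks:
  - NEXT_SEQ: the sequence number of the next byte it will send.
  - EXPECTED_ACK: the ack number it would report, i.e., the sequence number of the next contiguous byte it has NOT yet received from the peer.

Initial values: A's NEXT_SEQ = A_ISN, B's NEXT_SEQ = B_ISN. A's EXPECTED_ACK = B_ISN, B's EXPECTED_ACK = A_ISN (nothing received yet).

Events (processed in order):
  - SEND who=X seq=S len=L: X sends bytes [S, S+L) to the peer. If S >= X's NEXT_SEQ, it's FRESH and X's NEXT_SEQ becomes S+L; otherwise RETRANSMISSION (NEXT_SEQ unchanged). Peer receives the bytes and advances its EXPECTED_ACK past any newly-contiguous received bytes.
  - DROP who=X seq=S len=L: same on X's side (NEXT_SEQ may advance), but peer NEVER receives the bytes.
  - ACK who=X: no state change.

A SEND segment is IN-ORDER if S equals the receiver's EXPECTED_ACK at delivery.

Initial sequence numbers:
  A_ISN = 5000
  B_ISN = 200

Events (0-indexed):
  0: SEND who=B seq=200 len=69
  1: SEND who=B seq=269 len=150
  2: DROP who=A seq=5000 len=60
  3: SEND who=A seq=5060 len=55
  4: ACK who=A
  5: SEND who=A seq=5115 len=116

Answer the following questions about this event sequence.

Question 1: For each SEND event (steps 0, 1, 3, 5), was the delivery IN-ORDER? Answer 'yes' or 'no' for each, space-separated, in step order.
Answer: yes yes no no

Derivation:
Step 0: SEND seq=200 -> in-order
Step 1: SEND seq=269 -> in-order
Step 3: SEND seq=5060 -> out-of-order
Step 5: SEND seq=5115 -> out-of-order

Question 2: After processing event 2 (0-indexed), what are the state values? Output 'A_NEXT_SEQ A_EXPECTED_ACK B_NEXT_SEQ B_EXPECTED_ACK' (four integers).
After event 0: A_seq=5000 A_ack=269 B_seq=269 B_ack=5000
After event 1: A_seq=5000 A_ack=419 B_seq=419 B_ack=5000
After event 2: A_seq=5060 A_ack=419 B_seq=419 B_ack=5000

5060 419 419 5000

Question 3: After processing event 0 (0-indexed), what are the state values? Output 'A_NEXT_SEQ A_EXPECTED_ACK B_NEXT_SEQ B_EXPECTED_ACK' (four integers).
After event 0: A_seq=5000 A_ack=269 B_seq=269 B_ack=5000

5000 269 269 5000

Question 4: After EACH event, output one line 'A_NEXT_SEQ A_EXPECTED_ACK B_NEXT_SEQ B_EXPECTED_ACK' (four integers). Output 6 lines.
5000 269 269 5000
5000 419 419 5000
5060 419 419 5000
5115 419 419 5000
5115 419 419 5000
5231 419 419 5000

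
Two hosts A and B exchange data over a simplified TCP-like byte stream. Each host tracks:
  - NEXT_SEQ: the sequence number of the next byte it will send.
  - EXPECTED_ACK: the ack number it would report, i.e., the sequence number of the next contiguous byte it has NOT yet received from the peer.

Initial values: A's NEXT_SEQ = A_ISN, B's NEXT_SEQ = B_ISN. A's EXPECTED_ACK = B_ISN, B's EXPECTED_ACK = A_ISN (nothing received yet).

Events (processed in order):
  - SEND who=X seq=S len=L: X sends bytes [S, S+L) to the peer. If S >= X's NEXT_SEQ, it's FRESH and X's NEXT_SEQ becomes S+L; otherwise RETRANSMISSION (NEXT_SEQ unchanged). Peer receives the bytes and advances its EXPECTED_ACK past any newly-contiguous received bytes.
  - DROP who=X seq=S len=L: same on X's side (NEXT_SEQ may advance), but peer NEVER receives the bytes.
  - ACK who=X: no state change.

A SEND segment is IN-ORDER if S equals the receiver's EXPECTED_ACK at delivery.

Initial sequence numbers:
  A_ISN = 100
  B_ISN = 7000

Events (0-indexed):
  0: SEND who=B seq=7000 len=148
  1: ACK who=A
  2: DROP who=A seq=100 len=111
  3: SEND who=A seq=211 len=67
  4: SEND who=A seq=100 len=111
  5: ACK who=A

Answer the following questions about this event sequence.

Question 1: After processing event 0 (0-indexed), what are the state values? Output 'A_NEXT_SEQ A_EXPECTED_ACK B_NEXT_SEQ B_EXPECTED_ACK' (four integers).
After event 0: A_seq=100 A_ack=7148 B_seq=7148 B_ack=100

100 7148 7148 100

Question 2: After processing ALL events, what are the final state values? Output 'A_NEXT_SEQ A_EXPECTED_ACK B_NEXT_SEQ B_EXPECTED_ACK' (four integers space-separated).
After event 0: A_seq=100 A_ack=7148 B_seq=7148 B_ack=100
After event 1: A_seq=100 A_ack=7148 B_seq=7148 B_ack=100
After event 2: A_seq=211 A_ack=7148 B_seq=7148 B_ack=100
After event 3: A_seq=278 A_ack=7148 B_seq=7148 B_ack=100
After event 4: A_seq=278 A_ack=7148 B_seq=7148 B_ack=278
After event 5: A_seq=278 A_ack=7148 B_seq=7148 B_ack=278

Answer: 278 7148 7148 278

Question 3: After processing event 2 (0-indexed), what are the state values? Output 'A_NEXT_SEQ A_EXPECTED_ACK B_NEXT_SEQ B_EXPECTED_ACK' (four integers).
After event 0: A_seq=100 A_ack=7148 B_seq=7148 B_ack=100
After event 1: A_seq=100 A_ack=7148 B_seq=7148 B_ack=100
After event 2: A_seq=211 A_ack=7148 B_seq=7148 B_ack=100

211 7148 7148 100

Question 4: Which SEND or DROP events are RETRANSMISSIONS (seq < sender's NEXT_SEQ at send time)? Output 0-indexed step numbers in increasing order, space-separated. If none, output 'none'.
Answer: 4

Derivation:
Step 0: SEND seq=7000 -> fresh
Step 2: DROP seq=100 -> fresh
Step 3: SEND seq=211 -> fresh
Step 4: SEND seq=100 -> retransmit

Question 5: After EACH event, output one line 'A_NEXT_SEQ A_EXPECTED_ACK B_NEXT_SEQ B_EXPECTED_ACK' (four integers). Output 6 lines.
100 7148 7148 100
100 7148 7148 100
211 7148 7148 100
278 7148 7148 100
278 7148 7148 278
278 7148 7148 278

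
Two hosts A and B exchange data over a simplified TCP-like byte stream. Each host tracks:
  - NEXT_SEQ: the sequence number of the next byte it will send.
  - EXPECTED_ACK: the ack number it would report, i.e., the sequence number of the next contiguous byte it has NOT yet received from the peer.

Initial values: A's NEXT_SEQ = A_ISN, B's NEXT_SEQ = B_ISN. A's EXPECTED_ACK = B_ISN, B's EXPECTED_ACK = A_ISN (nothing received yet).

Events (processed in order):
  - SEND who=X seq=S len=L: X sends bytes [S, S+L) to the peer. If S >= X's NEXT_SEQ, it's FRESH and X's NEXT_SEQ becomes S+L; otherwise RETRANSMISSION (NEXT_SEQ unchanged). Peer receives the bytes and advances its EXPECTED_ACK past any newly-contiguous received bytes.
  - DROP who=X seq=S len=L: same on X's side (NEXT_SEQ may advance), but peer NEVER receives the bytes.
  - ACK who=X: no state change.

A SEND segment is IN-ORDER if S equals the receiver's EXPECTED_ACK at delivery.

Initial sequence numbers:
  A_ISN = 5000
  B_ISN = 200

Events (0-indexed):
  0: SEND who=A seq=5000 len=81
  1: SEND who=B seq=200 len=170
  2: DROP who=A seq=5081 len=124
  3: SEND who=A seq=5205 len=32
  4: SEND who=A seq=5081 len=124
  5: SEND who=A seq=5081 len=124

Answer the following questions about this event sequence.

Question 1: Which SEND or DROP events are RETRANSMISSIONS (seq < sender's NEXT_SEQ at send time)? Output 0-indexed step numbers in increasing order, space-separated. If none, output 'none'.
Step 0: SEND seq=5000 -> fresh
Step 1: SEND seq=200 -> fresh
Step 2: DROP seq=5081 -> fresh
Step 3: SEND seq=5205 -> fresh
Step 4: SEND seq=5081 -> retransmit
Step 5: SEND seq=5081 -> retransmit

Answer: 4 5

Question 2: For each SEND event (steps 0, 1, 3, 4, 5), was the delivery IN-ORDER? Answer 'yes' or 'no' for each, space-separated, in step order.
Step 0: SEND seq=5000 -> in-order
Step 1: SEND seq=200 -> in-order
Step 3: SEND seq=5205 -> out-of-order
Step 4: SEND seq=5081 -> in-order
Step 5: SEND seq=5081 -> out-of-order

Answer: yes yes no yes no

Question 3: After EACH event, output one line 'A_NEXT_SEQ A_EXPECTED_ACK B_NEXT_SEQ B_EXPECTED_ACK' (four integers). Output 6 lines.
5081 200 200 5081
5081 370 370 5081
5205 370 370 5081
5237 370 370 5081
5237 370 370 5237
5237 370 370 5237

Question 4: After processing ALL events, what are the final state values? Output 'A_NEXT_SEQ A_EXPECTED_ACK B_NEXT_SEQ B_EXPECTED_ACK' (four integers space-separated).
Answer: 5237 370 370 5237

Derivation:
After event 0: A_seq=5081 A_ack=200 B_seq=200 B_ack=5081
After event 1: A_seq=5081 A_ack=370 B_seq=370 B_ack=5081
After event 2: A_seq=5205 A_ack=370 B_seq=370 B_ack=5081
After event 3: A_seq=5237 A_ack=370 B_seq=370 B_ack=5081
After event 4: A_seq=5237 A_ack=370 B_seq=370 B_ack=5237
After event 5: A_seq=5237 A_ack=370 B_seq=370 B_ack=5237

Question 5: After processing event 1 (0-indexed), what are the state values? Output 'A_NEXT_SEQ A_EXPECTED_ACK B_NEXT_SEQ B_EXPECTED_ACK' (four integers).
After event 0: A_seq=5081 A_ack=200 B_seq=200 B_ack=5081
After event 1: A_seq=5081 A_ack=370 B_seq=370 B_ack=5081

5081 370 370 5081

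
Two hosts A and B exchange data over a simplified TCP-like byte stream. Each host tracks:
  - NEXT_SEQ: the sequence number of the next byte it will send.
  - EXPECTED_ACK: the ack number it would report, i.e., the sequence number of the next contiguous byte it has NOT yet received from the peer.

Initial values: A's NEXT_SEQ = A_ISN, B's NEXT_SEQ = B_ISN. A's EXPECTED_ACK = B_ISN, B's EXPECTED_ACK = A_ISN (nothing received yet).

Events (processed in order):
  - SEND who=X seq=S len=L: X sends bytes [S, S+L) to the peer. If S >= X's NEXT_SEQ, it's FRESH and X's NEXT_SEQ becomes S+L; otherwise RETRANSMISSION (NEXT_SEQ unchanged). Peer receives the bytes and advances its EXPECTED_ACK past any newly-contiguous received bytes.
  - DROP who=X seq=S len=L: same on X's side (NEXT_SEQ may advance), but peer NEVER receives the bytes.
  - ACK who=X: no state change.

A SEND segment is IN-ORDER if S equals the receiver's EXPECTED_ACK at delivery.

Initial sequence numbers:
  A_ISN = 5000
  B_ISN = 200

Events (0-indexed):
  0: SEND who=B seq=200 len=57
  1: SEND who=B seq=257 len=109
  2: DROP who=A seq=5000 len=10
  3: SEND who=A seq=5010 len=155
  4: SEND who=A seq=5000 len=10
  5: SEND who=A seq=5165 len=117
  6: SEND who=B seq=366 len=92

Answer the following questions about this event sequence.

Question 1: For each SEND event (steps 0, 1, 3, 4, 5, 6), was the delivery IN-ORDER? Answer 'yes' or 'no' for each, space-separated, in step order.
Step 0: SEND seq=200 -> in-order
Step 1: SEND seq=257 -> in-order
Step 3: SEND seq=5010 -> out-of-order
Step 4: SEND seq=5000 -> in-order
Step 5: SEND seq=5165 -> in-order
Step 6: SEND seq=366 -> in-order

Answer: yes yes no yes yes yes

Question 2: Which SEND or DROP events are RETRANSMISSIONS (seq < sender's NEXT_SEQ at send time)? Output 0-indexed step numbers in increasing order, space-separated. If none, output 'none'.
Answer: 4

Derivation:
Step 0: SEND seq=200 -> fresh
Step 1: SEND seq=257 -> fresh
Step 2: DROP seq=5000 -> fresh
Step 3: SEND seq=5010 -> fresh
Step 4: SEND seq=5000 -> retransmit
Step 5: SEND seq=5165 -> fresh
Step 6: SEND seq=366 -> fresh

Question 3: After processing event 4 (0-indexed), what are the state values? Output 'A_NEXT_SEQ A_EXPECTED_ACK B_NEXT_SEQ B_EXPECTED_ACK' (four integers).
After event 0: A_seq=5000 A_ack=257 B_seq=257 B_ack=5000
After event 1: A_seq=5000 A_ack=366 B_seq=366 B_ack=5000
After event 2: A_seq=5010 A_ack=366 B_seq=366 B_ack=5000
After event 3: A_seq=5165 A_ack=366 B_seq=366 B_ack=5000
After event 4: A_seq=5165 A_ack=366 B_seq=366 B_ack=5165

5165 366 366 5165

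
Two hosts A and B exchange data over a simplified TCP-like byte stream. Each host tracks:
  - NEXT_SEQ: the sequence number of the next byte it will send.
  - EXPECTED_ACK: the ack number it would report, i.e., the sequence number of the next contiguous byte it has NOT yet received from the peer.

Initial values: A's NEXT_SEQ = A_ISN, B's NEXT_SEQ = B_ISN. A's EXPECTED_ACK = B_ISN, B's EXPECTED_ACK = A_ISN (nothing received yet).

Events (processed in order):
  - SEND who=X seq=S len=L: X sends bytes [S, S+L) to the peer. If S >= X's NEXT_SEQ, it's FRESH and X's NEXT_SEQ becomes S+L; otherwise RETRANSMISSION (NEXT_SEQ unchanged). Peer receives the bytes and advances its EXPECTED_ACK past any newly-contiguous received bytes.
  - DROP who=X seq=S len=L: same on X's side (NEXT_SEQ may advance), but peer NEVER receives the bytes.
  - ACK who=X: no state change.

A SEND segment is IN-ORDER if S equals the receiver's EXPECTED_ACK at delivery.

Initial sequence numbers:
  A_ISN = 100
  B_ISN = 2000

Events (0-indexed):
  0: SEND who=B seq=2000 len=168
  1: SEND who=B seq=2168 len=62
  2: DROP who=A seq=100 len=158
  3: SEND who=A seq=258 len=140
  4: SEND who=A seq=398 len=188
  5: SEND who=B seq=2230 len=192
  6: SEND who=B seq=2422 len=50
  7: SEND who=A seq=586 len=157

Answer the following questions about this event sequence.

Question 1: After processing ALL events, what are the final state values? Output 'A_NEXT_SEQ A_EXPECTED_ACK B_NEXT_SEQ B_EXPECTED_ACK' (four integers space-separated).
After event 0: A_seq=100 A_ack=2168 B_seq=2168 B_ack=100
After event 1: A_seq=100 A_ack=2230 B_seq=2230 B_ack=100
After event 2: A_seq=258 A_ack=2230 B_seq=2230 B_ack=100
After event 3: A_seq=398 A_ack=2230 B_seq=2230 B_ack=100
After event 4: A_seq=586 A_ack=2230 B_seq=2230 B_ack=100
After event 5: A_seq=586 A_ack=2422 B_seq=2422 B_ack=100
After event 6: A_seq=586 A_ack=2472 B_seq=2472 B_ack=100
After event 7: A_seq=743 A_ack=2472 B_seq=2472 B_ack=100

Answer: 743 2472 2472 100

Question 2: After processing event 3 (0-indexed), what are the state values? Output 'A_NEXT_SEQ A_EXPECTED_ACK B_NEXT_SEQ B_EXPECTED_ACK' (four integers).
After event 0: A_seq=100 A_ack=2168 B_seq=2168 B_ack=100
After event 1: A_seq=100 A_ack=2230 B_seq=2230 B_ack=100
After event 2: A_seq=258 A_ack=2230 B_seq=2230 B_ack=100
After event 3: A_seq=398 A_ack=2230 B_seq=2230 B_ack=100

398 2230 2230 100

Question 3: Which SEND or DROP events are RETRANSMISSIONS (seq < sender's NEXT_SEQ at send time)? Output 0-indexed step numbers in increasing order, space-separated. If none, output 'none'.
Answer: none

Derivation:
Step 0: SEND seq=2000 -> fresh
Step 1: SEND seq=2168 -> fresh
Step 2: DROP seq=100 -> fresh
Step 3: SEND seq=258 -> fresh
Step 4: SEND seq=398 -> fresh
Step 5: SEND seq=2230 -> fresh
Step 6: SEND seq=2422 -> fresh
Step 7: SEND seq=586 -> fresh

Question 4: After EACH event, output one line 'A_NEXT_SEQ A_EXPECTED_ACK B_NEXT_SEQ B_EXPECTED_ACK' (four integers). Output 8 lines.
100 2168 2168 100
100 2230 2230 100
258 2230 2230 100
398 2230 2230 100
586 2230 2230 100
586 2422 2422 100
586 2472 2472 100
743 2472 2472 100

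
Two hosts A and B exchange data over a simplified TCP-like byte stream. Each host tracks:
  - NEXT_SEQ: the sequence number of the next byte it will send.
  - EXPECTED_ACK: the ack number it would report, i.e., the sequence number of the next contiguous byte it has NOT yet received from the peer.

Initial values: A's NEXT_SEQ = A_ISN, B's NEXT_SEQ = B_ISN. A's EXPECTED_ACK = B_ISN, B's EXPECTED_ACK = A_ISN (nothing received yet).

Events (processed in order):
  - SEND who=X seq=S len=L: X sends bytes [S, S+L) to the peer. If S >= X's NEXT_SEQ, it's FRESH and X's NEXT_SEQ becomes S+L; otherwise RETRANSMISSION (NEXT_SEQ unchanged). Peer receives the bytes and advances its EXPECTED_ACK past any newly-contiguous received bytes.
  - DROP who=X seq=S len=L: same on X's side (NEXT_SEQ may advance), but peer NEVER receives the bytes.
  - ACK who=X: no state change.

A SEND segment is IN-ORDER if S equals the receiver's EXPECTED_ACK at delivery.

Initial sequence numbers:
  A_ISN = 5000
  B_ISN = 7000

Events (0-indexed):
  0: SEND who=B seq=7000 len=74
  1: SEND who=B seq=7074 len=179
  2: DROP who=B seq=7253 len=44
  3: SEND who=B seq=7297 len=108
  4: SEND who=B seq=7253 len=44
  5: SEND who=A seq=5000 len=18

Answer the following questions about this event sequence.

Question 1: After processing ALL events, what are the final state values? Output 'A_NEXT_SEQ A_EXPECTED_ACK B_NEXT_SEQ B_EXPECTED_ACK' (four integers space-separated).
After event 0: A_seq=5000 A_ack=7074 B_seq=7074 B_ack=5000
After event 1: A_seq=5000 A_ack=7253 B_seq=7253 B_ack=5000
After event 2: A_seq=5000 A_ack=7253 B_seq=7297 B_ack=5000
After event 3: A_seq=5000 A_ack=7253 B_seq=7405 B_ack=5000
After event 4: A_seq=5000 A_ack=7405 B_seq=7405 B_ack=5000
After event 5: A_seq=5018 A_ack=7405 B_seq=7405 B_ack=5018

Answer: 5018 7405 7405 5018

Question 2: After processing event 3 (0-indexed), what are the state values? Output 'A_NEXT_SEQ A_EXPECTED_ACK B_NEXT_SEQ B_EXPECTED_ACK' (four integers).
After event 0: A_seq=5000 A_ack=7074 B_seq=7074 B_ack=5000
After event 1: A_seq=5000 A_ack=7253 B_seq=7253 B_ack=5000
After event 2: A_seq=5000 A_ack=7253 B_seq=7297 B_ack=5000
After event 3: A_seq=5000 A_ack=7253 B_seq=7405 B_ack=5000

5000 7253 7405 5000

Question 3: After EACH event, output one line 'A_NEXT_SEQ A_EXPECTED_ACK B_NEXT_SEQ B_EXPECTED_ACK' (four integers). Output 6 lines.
5000 7074 7074 5000
5000 7253 7253 5000
5000 7253 7297 5000
5000 7253 7405 5000
5000 7405 7405 5000
5018 7405 7405 5018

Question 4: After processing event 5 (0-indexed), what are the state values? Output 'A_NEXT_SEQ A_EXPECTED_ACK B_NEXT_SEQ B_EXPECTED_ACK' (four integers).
After event 0: A_seq=5000 A_ack=7074 B_seq=7074 B_ack=5000
After event 1: A_seq=5000 A_ack=7253 B_seq=7253 B_ack=5000
After event 2: A_seq=5000 A_ack=7253 B_seq=7297 B_ack=5000
After event 3: A_seq=5000 A_ack=7253 B_seq=7405 B_ack=5000
After event 4: A_seq=5000 A_ack=7405 B_seq=7405 B_ack=5000
After event 5: A_seq=5018 A_ack=7405 B_seq=7405 B_ack=5018

5018 7405 7405 5018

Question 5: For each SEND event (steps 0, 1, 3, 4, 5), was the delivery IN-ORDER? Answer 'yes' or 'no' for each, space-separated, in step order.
Step 0: SEND seq=7000 -> in-order
Step 1: SEND seq=7074 -> in-order
Step 3: SEND seq=7297 -> out-of-order
Step 4: SEND seq=7253 -> in-order
Step 5: SEND seq=5000 -> in-order

Answer: yes yes no yes yes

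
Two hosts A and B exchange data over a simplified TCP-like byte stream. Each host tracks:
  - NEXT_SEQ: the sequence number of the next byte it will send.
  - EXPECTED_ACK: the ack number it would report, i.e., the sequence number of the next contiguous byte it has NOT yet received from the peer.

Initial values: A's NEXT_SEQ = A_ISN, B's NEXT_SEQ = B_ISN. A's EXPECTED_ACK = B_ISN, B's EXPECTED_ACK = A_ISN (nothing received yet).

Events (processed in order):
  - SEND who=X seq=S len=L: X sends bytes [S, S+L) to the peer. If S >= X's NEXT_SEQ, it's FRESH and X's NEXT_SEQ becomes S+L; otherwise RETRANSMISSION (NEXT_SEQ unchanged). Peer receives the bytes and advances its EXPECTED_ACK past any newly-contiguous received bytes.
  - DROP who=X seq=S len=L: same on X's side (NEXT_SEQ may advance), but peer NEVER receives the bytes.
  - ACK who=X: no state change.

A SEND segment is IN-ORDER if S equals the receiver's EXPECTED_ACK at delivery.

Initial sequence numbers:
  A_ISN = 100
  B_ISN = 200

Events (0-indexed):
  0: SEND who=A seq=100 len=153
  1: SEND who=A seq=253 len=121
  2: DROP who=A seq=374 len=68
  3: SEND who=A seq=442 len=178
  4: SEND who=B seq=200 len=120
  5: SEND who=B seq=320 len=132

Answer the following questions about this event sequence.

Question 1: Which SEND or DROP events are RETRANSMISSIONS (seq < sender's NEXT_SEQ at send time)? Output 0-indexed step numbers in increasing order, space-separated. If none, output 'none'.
Answer: none

Derivation:
Step 0: SEND seq=100 -> fresh
Step 1: SEND seq=253 -> fresh
Step 2: DROP seq=374 -> fresh
Step 3: SEND seq=442 -> fresh
Step 4: SEND seq=200 -> fresh
Step 5: SEND seq=320 -> fresh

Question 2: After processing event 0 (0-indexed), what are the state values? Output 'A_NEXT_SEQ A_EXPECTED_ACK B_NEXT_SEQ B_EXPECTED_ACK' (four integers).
After event 0: A_seq=253 A_ack=200 B_seq=200 B_ack=253

253 200 200 253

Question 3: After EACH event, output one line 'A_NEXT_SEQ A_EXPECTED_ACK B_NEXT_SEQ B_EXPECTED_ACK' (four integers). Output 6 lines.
253 200 200 253
374 200 200 374
442 200 200 374
620 200 200 374
620 320 320 374
620 452 452 374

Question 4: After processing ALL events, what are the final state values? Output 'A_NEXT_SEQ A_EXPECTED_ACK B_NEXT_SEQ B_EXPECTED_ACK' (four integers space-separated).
After event 0: A_seq=253 A_ack=200 B_seq=200 B_ack=253
After event 1: A_seq=374 A_ack=200 B_seq=200 B_ack=374
After event 2: A_seq=442 A_ack=200 B_seq=200 B_ack=374
After event 3: A_seq=620 A_ack=200 B_seq=200 B_ack=374
After event 4: A_seq=620 A_ack=320 B_seq=320 B_ack=374
After event 5: A_seq=620 A_ack=452 B_seq=452 B_ack=374

Answer: 620 452 452 374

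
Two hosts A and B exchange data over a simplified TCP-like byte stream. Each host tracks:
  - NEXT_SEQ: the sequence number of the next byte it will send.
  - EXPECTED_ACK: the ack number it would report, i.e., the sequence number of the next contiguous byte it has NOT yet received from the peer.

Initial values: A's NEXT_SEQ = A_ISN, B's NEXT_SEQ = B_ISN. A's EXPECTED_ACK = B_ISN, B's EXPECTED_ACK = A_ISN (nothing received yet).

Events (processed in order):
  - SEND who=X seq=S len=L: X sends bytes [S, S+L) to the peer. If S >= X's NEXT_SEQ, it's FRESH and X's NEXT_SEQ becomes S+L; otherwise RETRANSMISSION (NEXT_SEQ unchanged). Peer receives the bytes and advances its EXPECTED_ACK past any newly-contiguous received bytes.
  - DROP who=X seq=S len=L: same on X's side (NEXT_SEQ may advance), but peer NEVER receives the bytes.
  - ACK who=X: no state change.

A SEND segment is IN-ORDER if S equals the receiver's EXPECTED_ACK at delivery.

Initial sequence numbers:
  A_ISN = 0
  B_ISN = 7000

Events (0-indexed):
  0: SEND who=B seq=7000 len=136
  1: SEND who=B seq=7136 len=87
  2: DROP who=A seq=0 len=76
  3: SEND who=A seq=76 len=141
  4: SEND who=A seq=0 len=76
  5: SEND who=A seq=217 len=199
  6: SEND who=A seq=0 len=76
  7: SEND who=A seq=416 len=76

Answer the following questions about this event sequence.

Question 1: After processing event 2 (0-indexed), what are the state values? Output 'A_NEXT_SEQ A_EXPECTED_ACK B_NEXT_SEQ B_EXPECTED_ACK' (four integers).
After event 0: A_seq=0 A_ack=7136 B_seq=7136 B_ack=0
After event 1: A_seq=0 A_ack=7223 B_seq=7223 B_ack=0
After event 2: A_seq=76 A_ack=7223 B_seq=7223 B_ack=0

76 7223 7223 0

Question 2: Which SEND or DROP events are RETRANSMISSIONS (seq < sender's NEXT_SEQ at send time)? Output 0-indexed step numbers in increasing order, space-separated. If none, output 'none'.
Step 0: SEND seq=7000 -> fresh
Step 1: SEND seq=7136 -> fresh
Step 2: DROP seq=0 -> fresh
Step 3: SEND seq=76 -> fresh
Step 4: SEND seq=0 -> retransmit
Step 5: SEND seq=217 -> fresh
Step 6: SEND seq=0 -> retransmit
Step 7: SEND seq=416 -> fresh

Answer: 4 6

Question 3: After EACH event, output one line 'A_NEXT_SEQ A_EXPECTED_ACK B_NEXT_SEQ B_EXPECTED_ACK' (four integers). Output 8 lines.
0 7136 7136 0
0 7223 7223 0
76 7223 7223 0
217 7223 7223 0
217 7223 7223 217
416 7223 7223 416
416 7223 7223 416
492 7223 7223 492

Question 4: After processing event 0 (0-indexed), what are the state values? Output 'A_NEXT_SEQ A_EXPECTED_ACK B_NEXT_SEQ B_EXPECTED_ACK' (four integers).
After event 0: A_seq=0 A_ack=7136 B_seq=7136 B_ack=0

0 7136 7136 0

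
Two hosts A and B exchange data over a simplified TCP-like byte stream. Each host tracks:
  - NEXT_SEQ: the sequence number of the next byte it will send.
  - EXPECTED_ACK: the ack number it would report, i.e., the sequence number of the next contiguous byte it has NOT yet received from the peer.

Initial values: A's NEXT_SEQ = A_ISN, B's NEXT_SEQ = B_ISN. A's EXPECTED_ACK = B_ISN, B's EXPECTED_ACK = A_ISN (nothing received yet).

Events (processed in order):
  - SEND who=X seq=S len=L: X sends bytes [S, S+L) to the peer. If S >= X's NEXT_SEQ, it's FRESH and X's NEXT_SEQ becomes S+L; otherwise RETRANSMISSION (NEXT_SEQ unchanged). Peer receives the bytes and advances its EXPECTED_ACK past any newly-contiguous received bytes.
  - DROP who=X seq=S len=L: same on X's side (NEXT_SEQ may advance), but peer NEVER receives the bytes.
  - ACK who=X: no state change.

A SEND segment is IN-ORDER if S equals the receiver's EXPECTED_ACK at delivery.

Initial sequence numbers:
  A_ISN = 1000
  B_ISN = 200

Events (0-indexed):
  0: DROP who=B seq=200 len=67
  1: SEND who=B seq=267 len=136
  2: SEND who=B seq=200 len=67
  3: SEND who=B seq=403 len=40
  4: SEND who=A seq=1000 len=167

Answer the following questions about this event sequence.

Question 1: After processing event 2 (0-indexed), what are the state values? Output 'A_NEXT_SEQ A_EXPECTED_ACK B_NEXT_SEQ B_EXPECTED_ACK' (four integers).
After event 0: A_seq=1000 A_ack=200 B_seq=267 B_ack=1000
After event 1: A_seq=1000 A_ack=200 B_seq=403 B_ack=1000
After event 2: A_seq=1000 A_ack=403 B_seq=403 B_ack=1000

1000 403 403 1000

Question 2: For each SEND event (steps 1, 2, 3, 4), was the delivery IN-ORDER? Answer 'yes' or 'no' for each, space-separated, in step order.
Step 1: SEND seq=267 -> out-of-order
Step 2: SEND seq=200 -> in-order
Step 3: SEND seq=403 -> in-order
Step 4: SEND seq=1000 -> in-order

Answer: no yes yes yes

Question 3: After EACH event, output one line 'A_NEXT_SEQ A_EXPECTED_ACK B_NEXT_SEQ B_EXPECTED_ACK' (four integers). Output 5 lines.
1000 200 267 1000
1000 200 403 1000
1000 403 403 1000
1000 443 443 1000
1167 443 443 1167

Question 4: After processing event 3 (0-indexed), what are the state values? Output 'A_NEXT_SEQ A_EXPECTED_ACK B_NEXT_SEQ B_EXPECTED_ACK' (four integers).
After event 0: A_seq=1000 A_ack=200 B_seq=267 B_ack=1000
After event 1: A_seq=1000 A_ack=200 B_seq=403 B_ack=1000
After event 2: A_seq=1000 A_ack=403 B_seq=403 B_ack=1000
After event 3: A_seq=1000 A_ack=443 B_seq=443 B_ack=1000

1000 443 443 1000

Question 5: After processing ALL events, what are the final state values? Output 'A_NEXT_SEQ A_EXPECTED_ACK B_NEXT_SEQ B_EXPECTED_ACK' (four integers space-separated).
Answer: 1167 443 443 1167

Derivation:
After event 0: A_seq=1000 A_ack=200 B_seq=267 B_ack=1000
After event 1: A_seq=1000 A_ack=200 B_seq=403 B_ack=1000
After event 2: A_seq=1000 A_ack=403 B_seq=403 B_ack=1000
After event 3: A_seq=1000 A_ack=443 B_seq=443 B_ack=1000
After event 4: A_seq=1167 A_ack=443 B_seq=443 B_ack=1167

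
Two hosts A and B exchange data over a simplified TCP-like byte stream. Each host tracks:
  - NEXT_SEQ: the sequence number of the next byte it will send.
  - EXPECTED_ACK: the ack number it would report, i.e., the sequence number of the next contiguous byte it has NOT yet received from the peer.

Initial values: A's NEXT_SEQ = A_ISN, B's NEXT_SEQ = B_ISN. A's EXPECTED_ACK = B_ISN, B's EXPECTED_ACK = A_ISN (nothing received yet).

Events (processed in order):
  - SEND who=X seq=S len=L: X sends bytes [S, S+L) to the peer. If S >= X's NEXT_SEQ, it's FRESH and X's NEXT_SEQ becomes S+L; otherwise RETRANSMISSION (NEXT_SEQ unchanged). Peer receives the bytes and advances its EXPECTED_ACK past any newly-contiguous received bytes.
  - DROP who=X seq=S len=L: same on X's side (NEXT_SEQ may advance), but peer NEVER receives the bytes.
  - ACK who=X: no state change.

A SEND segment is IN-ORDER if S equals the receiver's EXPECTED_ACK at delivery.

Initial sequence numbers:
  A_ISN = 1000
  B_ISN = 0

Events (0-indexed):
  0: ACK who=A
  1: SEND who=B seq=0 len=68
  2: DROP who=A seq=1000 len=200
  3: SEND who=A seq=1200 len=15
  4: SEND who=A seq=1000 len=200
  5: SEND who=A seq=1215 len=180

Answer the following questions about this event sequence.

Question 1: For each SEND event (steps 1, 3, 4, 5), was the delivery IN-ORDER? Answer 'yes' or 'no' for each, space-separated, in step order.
Answer: yes no yes yes

Derivation:
Step 1: SEND seq=0 -> in-order
Step 3: SEND seq=1200 -> out-of-order
Step 4: SEND seq=1000 -> in-order
Step 5: SEND seq=1215 -> in-order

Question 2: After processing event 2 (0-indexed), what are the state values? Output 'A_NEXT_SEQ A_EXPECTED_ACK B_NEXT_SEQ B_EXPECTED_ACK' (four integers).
After event 0: A_seq=1000 A_ack=0 B_seq=0 B_ack=1000
After event 1: A_seq=1000 A_ack=68 B_seq=68 B_ack=1000
After event 2: A_seq=1200 A_ack=68 B_seq=68 B_ack=1000

1200 68 68 1000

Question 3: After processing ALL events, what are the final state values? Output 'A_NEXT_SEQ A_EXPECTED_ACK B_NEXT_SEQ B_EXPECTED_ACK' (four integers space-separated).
After event 0: A_seq=1000 A_ack=0 B_seq=0 B_ack=1000
After event 1: A_seq=1000 A_ack=68 B_seq=68 B_ack=1000
After event 2: A_seq=1200 A_ack=68 B_seq=68 B_ack=1000
After event 3: A_seq=1215 A_ack=68 B_seq=68 B_ack=1000
After event 4: A_seq=1215 A_ack=68 B_seq=68 B_ack=1215
After event 5: A_seq=1395 A_ack=68 B_seq=68 B_ack=1395

Answer: 1395 68 68 1395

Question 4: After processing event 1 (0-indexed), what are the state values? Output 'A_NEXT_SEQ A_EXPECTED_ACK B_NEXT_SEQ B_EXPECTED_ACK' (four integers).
After event 0: A_seq=1000 A_ack=0 B_seq=0 B_ack=1000
After event 1: A_seq=1000 A_ack=68 B_seq=68 B_ack=1000

1000 68 68 1000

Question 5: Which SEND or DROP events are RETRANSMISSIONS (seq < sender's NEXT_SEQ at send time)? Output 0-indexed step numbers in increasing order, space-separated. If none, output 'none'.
Answer: 4

Derivation:
Step 1: SEND seq=0 -> fresh
Step 2: DROP seq=1000 -> fresh
Step 3: SEND seq=1200 -> fresh
Step 4: SEND seq=1000 -> retransmit
Step 5: SEND seq=1215 -> fresh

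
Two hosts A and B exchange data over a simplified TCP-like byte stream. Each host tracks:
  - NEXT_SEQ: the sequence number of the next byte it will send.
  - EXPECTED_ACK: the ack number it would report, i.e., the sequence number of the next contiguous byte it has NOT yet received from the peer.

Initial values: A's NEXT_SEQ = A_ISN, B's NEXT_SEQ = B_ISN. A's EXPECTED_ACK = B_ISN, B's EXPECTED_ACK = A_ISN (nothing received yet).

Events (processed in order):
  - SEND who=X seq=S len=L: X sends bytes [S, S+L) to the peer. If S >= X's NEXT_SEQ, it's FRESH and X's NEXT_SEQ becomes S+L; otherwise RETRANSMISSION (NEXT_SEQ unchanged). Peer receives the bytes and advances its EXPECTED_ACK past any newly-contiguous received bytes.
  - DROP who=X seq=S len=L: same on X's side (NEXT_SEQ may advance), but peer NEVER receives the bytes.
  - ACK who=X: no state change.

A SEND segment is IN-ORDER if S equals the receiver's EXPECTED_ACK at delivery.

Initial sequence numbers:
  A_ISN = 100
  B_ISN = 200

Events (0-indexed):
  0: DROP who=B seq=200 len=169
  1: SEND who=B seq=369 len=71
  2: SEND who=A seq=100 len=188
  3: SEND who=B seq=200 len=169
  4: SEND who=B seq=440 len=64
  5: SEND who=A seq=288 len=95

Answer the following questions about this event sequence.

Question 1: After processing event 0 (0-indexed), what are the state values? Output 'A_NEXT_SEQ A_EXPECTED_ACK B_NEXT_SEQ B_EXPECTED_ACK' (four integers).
After event 0: A_seq=100 A_ack=200 B_seq=369 B_ack=100

100 200 369 100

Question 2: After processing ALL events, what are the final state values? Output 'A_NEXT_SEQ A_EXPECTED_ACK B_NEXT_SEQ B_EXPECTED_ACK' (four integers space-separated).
After event 0: A_seq=100 A_ack=200 B_seq=369 B_ack=100
After event 1: A_seq=100 A_ack=200 B_seq=440 B_ack=100
After event 2: A_seq=288 A_ack=200 B_seq=440 B_ack=288
After event 3: A_seq=288 A_ack=440 B_seq=440 B_ack=288
After event 4: A_seq=288 A_ack=504 B_seq=504 B_ack=288
After event 5: A_seq=383 A_ack=504 B_seq=504 B_ack=383

Answer: 383 504 504 383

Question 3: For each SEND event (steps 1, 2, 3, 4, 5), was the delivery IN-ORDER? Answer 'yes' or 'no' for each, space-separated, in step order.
Answer: no yes yes yes yes

Derivation:
Step 1: SEND seq=369 -> out-of-order
Step 2: SEND seq=100 -> in-order
Step 3: SEND seq=200 -> in-order
Step 4: SEND seq=440 -> in-order
Step 5: SEND seq=288 -> in-order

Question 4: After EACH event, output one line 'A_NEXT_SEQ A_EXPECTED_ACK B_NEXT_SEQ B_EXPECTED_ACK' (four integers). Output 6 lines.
100 200 369 100
100 200 440 100
288 200 440 288
288 440 440 288
288 504 504 288
383 504 504 383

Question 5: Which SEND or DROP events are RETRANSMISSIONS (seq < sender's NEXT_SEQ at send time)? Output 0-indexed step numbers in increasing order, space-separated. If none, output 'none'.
Step 0: DROP seq=200 -> fresh
Step 1: SEND seq=369 -> fresh
Step 2: SEND seq=100 -> fresh
Step 3: SEND seq=200 -> retransmit
Step 4: SEND seq=440 -> fresh
Step 5: SEND seq=288 -> fresh

Answer: 3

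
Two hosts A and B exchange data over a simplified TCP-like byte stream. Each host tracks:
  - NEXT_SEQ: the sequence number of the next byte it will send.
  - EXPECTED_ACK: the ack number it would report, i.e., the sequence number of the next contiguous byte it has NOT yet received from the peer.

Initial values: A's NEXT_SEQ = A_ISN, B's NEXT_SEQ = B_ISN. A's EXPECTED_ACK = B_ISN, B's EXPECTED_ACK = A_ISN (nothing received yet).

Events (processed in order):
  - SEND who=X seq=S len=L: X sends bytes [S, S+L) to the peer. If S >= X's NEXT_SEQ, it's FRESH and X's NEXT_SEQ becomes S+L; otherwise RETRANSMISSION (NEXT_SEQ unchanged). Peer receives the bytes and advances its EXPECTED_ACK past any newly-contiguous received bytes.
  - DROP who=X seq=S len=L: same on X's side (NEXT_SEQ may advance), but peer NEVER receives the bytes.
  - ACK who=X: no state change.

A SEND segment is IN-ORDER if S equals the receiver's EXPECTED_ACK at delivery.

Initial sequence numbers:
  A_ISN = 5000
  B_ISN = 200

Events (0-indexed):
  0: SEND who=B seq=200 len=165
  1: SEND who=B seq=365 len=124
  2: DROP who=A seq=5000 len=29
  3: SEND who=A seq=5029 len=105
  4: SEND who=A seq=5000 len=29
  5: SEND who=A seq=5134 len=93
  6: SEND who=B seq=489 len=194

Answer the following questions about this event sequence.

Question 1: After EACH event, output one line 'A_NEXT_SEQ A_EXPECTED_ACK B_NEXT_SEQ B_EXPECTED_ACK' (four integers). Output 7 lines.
5000 365 365 5000
5000 489 489 5000
5029 489 489 5000
5134 489 489 5000
5134 489 489 5134
5227 489 489 5227
5227 683 683 5227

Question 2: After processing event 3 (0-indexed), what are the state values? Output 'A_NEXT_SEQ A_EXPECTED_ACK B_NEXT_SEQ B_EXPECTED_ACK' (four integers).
After event 0: A_seq=5000 A_ack=365 B_seq=365 B_ack=5000
After event 1: A_seq=5000 A_ack=489 B_seq=489 B_ack=5000
After event 2: A_seq=5029 A_ack=489 B_seq=489 B_ack=5000
After event 3: A_seq=5134 A_ack=489 B_seq=489 B_ack=5000

5134 489 489 5000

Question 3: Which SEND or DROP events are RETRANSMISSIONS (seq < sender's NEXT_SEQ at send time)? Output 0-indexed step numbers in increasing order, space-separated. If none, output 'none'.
Step 0: SEND seq=200 -> fresh
Step 1: SEND seq=365 -> fresh
Step 2: DROP seq=5000 -> fresh
Step 3: SEND seq=5029 -> fresh
Step 4: SEND seq=5000 -> retransmit
Step 5: SEND seq=5134 -> fresh
Step 6: SEND seq=489 -> fresh

Answer: 4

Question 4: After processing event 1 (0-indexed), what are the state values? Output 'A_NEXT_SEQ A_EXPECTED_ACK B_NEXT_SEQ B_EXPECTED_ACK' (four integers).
After event 0: A_seq=5000 A_ack=365 B_seq=365 B_ack=5000
After event 1: A_seq=5000 A_ack=489 B_seq=489 B_ack=5000

5000 489 489 5000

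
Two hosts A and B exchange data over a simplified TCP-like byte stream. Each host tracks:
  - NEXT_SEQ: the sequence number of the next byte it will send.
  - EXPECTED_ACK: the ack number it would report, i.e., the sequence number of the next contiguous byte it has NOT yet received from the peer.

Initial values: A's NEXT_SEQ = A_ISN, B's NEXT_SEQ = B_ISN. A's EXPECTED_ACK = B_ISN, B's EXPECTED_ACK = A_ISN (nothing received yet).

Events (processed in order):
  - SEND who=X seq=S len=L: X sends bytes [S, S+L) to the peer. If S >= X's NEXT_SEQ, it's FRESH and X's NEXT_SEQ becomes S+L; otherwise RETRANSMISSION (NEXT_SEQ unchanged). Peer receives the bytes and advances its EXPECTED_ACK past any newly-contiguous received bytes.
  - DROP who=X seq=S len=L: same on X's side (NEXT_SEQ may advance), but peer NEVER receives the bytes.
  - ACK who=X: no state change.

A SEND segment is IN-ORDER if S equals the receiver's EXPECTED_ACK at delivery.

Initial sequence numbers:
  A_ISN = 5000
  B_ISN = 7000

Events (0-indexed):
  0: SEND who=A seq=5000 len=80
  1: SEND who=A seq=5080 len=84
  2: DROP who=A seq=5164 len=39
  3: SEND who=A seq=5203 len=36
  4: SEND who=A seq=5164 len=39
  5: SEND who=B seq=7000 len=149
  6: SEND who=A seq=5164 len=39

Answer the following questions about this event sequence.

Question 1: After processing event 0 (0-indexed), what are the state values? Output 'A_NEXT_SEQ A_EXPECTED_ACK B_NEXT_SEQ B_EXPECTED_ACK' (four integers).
After event 0: A_seq=5080 A_ack=7000 B_seq=7000 B_ack=5080

5080 7000 7000 5080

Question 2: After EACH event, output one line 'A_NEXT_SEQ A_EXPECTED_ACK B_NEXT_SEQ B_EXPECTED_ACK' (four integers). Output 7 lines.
5080 7000 7000 5080
5164 7000 7000 5164
5203 7000 7000 5164
5239 7000 7000 5164
5239 7000 7000 5239
5239 7149 7149 5239
5239 7149 7149 5239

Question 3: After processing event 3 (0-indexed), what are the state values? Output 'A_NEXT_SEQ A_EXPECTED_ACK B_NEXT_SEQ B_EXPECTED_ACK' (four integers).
After event 0: A_seq=5080 A_ack=7000 B_seq=7000 B_ack=5080
After event 1: A_seq=5164 A_ack=7000 B_seq=7000 B_ack=5164
After event 2: A_seq=5203 A_ack=7000 B_seq=7000 B_ack=5164
After event 3: A_seq=5239 A_ack=7000 B_seq=7000 B_ack=5164

5239 7000 7000 5164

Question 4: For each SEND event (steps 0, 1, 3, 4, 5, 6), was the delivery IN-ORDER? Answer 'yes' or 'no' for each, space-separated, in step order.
Step 0: SEND seq=5000 -> in-order
Step 1: SEND seq=5080 -> in-order
Step 3: SEND seq=5203 -> out-of-order
Step 4: SEND seq=5164 -> in-order
Step 5: SEND seq=7000 -> in-order
Step 6: SEND seq=5164 -> out-of-order

Answer: yes yes no yes yes no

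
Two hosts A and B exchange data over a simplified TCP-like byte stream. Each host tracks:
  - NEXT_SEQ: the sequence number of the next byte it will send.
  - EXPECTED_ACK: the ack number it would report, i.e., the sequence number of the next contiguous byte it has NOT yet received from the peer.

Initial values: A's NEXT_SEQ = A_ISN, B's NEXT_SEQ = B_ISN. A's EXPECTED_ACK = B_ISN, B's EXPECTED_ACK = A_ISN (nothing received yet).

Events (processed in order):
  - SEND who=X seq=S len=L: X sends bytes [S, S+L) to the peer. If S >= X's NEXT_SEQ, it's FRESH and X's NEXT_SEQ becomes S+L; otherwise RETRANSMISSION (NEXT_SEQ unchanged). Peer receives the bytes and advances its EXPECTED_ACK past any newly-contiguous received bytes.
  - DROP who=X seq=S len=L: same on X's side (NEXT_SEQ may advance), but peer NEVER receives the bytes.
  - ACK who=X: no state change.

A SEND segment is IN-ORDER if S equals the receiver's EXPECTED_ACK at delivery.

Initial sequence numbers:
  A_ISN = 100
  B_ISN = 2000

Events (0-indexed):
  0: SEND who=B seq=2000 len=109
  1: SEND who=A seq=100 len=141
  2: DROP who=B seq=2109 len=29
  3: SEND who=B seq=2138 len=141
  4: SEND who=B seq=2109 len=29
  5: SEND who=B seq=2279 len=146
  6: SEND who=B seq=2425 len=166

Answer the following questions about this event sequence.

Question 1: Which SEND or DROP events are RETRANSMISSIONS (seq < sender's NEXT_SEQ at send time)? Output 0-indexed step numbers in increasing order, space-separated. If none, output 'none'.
Answer: 4

Derivation:
Step 0: SEND seq=2000 -> fresh
Step 1: SEND seq=100 -> fresh
Step 2: DROP seq=2109 -> fresh
Step 3: SEND seq=2138 -> fresh
Step 4: SEND seq=2109 -> retransmit
Step 5: SEND seq=2279 -> fresh
Step 6: SEND seq=2425 -> fresh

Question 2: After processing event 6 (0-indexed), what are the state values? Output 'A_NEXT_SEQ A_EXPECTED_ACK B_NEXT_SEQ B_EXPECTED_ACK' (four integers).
After event 0: A_seq=100 A_ack=2109 B_seq=2109 B_ack=100
After event 1: A_seq=241 A_ack=2109 B_seq=2109 B_ack=241
After event 2: A_seq=241 A_ack=2109 B_seq=2138 B_ack=241
After event 3: A_seq=241 A_ack=2109 B_seq=2279 B_ack=241
After event 4: A_seq=241 A_ack=2279 B_seq=2279 B_ack=241
After event 5: A_seq=241 A_ack=2425 B_seq=2425 B_ack=241
After event 6: A_seq=241 A_ack=2591 B_seq=2591 B_ack=241

241 2591 2591 241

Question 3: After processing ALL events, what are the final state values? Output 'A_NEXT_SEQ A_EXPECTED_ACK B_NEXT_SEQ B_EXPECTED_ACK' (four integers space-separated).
After event 0: A_seq=100 A_ack=2109 B_seq=2109 B_ack=100
After event 1: A_seq=241 A_ack=2109 B_seq=2109 B_ack=241
After event 2: A_seq=241 A_ack=2109 B_seq=2138 B_ack=241
After event 3: A_seq=241 A_ack=2109 B_seq=2279 B_ack=241
After event 4: A_seq=241 A_ack=2279 B_seq=2279 B_ack=241
After event 5: A_seq=241 A_ack=2425 B_seq=2425 B_ack=241
After event 6: A_seq=241 A_ack=2591 B_seq=2591 B_ack=241

Answer: 241 2591 2591 241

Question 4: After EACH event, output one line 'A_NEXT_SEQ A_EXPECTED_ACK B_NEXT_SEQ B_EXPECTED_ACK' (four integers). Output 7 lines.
100 2109 2109 100
241 2109 2109 241
241 2109 2138 241
241 2109 2279 241
241 2279 2279 241
241 2425 2425 241
241 2591 2591 241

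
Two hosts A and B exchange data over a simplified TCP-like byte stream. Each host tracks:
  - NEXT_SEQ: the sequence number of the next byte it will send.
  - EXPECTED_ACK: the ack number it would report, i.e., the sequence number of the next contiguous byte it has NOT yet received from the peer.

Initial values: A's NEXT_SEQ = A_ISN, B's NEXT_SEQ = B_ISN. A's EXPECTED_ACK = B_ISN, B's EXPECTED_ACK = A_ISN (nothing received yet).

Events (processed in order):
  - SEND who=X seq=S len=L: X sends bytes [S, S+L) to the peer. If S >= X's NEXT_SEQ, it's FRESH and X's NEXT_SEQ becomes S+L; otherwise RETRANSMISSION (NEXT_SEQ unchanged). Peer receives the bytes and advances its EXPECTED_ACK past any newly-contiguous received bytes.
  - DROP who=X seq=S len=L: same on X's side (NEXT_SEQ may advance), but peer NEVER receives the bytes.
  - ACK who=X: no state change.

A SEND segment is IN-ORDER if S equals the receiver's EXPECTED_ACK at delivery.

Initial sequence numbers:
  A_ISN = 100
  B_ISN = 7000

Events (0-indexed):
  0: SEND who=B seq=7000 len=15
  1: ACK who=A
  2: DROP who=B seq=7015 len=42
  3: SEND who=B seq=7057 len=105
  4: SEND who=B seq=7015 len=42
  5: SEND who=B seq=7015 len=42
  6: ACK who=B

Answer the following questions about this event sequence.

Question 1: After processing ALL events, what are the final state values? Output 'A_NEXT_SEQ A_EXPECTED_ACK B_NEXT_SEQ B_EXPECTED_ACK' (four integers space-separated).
Answer: 100 7162 7162 100

Derivation:
After event 0: A_seq=100 A_ack=7015 B_seq=7015 B_ack=100
After event 1: A_seq=100 A_ack=7015 B_seq=7015 B_ack=100
After event 2: A_seq=100 A_ack=7015 B_seq=7057 B_ack=100
After event 3: A_seq=100 A_ack=7015 B_seq=7162 B_ack=100
After event 4: A_seq=100 A_ack=7162 B_seq=7162 B_ack=100
After event 5: A_seq=100 A_ack=7162 B_seq=7162 B_ack=100
After event 6: A_seq=100 A_ack=7162 B_seq=7162 B_ack=100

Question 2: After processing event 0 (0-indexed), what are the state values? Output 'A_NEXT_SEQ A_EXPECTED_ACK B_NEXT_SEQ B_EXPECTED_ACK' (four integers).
After event 0: A_seq=100 A_ack=7015 B_seq=7015 B_ack=100

100 7015 7015 100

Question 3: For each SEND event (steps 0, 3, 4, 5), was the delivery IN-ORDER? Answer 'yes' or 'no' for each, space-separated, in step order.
Step 0: SEND seq=7000 -> in-order
Step 3: SEND seq=7057 -> out-of-order
Step 4: SEND seq=7015 -> in-order
Step 5: SEND seq=7015 -> out-of-order

Answer: yes no yes no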